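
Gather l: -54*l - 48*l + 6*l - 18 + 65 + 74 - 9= 112 - 96*l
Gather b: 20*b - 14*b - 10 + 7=6*b - 3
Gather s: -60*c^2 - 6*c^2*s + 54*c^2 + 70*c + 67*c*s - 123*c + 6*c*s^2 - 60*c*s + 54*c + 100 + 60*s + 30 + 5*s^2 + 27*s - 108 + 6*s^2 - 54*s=-6*c^2 + c + s^2*(6*c + 11) + s*(-6*c^2 + 7*c + 33) + 22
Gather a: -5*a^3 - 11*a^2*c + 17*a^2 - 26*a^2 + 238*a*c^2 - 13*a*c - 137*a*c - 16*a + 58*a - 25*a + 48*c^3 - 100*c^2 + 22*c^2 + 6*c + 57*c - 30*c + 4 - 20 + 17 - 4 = -5*a^3 + a^2*(-11*c - 9) + a*(238*c^2 - 150*c + 17) + 48*c^3 - 78*c^2 + 33*c - 3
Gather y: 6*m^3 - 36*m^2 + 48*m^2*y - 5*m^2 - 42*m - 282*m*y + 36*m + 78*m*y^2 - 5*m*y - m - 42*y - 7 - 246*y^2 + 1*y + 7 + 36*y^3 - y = 6*m^3 - 41*m^2 - 7*m + 36*y^3 + y^2*(78*m - 246) + y*(48*m^2 - 287*m - 42)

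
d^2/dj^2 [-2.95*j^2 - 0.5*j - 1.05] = -5.90000000000000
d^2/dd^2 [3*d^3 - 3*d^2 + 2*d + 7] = 18*d - 6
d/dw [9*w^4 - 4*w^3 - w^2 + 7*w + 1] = 36*w^3 - 12*w^2 - 2*w + 7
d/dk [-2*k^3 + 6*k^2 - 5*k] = -6*k^2 + 12*k - 5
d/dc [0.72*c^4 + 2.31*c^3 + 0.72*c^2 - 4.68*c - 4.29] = 2.88*c^3 + 6.93*c^2 + 1.44*c - 4.68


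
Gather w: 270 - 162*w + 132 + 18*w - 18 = 384 - 144*w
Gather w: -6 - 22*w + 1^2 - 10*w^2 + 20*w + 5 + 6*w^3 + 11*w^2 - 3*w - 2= 6*w^3 + w^2 - 5*w - 2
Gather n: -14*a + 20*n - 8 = -14*a + 20*n - 8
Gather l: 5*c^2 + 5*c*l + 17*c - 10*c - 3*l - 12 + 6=5*c^2 + 7*c + l*(5*c - 3) - 6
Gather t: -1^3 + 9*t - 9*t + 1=0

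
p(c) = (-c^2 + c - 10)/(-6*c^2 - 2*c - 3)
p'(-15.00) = 0.00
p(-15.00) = 0.19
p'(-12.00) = 0.00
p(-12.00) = 0.20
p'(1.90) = -0.26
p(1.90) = 0.41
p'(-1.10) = 1.73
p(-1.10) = 1.53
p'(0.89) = -1.30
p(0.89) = 1.04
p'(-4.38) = 0.05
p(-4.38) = 0.31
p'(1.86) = -0.27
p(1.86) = 0.42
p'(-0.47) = 2.82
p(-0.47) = 3.16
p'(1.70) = -0.34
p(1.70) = 0.47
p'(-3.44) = 0.10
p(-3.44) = 0.38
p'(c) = (1 - 2*c)/(-6*c^2 - 2*c - 3) + (12*c + 2)*(-c^2 + c - 10)/(-6*c^2 - 2*c - 3)^2 = (8*c^2 - 114*c - 23)/(36*c^4 + 24*c^3 + 40*c^2 + 12*c + 9)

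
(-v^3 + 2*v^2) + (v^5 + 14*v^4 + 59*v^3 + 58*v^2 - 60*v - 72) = v^5 + 14*v^4 + 58*v^3 + 60*v^2 - 60*v - 72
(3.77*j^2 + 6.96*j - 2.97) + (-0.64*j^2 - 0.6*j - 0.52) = 3.13*j^2 + 6.36*j - 3.49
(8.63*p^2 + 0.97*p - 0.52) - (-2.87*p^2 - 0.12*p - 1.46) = 11.5*p^2 + 1.09*p + 0.94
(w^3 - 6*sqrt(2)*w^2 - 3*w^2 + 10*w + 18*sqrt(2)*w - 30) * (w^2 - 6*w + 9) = w^5 - 9*w^4 - 6*sqrt(2)*w^4 + 37*w^3 + 54*sqrt(2)*w^3 - 162*sqrt(2)*w^2 - 117*w^2 + 162*sqrt(2)*w + 270*w - 270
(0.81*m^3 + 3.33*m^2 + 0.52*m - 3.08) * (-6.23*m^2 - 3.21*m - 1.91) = -5.0463*m^5 - 23.346*m^4 - 15.476*m^3 + 11.1589*m^2 + 8.8936*m + 5.8828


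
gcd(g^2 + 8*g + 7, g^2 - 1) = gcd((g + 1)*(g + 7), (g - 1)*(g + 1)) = g + 1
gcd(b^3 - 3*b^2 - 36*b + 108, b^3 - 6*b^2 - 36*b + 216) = b^2 - 36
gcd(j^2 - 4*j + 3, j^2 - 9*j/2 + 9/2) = j - 3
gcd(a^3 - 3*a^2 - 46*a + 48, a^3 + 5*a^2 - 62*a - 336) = a^2 - 2*a - 48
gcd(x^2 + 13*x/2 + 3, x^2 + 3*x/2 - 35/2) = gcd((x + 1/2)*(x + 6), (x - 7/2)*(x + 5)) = 1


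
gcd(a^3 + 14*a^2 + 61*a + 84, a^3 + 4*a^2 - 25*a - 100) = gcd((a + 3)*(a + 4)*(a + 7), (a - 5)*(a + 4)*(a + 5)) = a + 4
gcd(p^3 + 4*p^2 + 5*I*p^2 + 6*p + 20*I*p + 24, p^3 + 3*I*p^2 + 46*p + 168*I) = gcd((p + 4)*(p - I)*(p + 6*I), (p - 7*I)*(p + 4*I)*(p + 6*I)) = p + 6*I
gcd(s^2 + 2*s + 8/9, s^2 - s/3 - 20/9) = s + 4/3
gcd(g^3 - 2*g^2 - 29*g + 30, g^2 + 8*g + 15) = g + 5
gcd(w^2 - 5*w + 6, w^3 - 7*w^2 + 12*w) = w - 3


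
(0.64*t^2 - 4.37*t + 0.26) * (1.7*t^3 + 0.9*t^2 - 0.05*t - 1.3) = 1.088*t^5 - 6.853*t^4 - 3.523*t^3 - 0.3795*t^2 + 5.668*t - 0.338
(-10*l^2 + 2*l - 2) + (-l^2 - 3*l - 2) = -11*l^2 - l - 4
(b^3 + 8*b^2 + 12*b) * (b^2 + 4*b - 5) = b^5 + 12*b^4 + 39*b^3 + 8*b^2 - 60*b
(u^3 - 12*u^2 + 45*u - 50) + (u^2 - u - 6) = u^3 - 11*u^2 + 44*u - 56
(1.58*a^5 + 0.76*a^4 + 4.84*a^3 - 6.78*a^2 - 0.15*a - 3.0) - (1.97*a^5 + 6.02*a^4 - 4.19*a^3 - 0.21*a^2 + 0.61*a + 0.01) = -0.39*a^5 - 5.26*a^4 + 9.03*a^3 - 6.57*a^2 - 0.76*a - 3.01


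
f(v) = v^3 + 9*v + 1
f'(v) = 3*v^2 + 9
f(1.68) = 20.86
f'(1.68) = 17.47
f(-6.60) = -345.90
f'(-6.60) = 139.68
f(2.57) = 41.10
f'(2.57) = 28.81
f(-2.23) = -30.16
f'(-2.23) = 23.92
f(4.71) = 147.88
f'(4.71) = 75.55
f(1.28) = 14.62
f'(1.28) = 13.92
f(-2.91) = -49.83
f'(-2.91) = 34.40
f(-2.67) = -42.06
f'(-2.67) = 30.39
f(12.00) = 1837.00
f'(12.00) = 441.00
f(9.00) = 811.00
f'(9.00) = 252.00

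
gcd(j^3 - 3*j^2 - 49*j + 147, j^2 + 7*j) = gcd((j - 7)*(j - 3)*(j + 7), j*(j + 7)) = j + 7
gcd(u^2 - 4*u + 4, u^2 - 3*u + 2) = u - 2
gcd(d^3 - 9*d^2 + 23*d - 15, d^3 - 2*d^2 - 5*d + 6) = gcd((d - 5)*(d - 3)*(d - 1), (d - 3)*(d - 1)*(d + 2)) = d^2 - 4*d + 3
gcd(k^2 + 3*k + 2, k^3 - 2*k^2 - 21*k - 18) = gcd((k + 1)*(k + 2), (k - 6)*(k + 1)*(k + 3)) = k + 1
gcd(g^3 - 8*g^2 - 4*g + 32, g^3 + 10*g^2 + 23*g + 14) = g + 2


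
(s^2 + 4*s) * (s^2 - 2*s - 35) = s^4 + 2*s^3 - 43*s^2 - 140*s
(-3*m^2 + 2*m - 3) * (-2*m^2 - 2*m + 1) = 6*m^4 + 2*m^3 - m^2 + 8*m - 3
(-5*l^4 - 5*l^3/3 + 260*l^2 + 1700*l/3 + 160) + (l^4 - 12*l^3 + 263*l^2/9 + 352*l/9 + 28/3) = -4*l^4 - 41*l^3/3 + 2603*l^2/9 + 5452*l/9 + 508/3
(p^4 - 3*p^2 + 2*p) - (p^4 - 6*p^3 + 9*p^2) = 6*p^3 - 12*p^2 + 2*p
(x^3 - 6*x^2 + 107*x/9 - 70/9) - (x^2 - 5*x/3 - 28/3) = x^3 - 7*x^2 + 122*x/9 + 14/9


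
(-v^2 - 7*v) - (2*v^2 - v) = -3*v^2 - 6*v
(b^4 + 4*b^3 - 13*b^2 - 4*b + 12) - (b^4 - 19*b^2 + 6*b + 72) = 4*b^3 + 6*b^2 - 10*b - 60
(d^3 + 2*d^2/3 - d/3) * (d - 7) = d^4 - 19*d^3/3 - 5*d^2 + 7*d/3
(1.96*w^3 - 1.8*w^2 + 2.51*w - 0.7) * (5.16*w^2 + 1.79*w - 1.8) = 10.1136*w^5 - 5.7796*w^4 + 6.2016*w^3 + 4.1209*w^2 - 5.771*w + 1.26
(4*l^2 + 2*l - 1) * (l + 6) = 4*l^3 + 26*l^2 + 11*l - 6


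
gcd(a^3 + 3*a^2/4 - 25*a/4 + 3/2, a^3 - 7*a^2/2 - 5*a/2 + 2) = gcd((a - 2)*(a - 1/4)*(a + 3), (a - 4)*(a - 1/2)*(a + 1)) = 1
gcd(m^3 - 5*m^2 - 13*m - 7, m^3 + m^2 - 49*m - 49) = m^2 - 6*m - 7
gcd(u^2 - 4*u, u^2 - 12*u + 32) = u - 4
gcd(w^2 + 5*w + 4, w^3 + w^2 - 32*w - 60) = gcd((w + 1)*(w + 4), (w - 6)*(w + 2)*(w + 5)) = 1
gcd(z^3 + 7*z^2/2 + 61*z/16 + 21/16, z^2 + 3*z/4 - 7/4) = z + 7/4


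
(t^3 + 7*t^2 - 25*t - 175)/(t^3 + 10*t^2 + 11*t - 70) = (t - 5)/(t - 2)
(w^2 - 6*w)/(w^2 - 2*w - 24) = w/(w + 4)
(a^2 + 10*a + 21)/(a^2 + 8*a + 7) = (a + 3)/(a + 1)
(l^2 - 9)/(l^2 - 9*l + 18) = (l + 3)/(l - 6)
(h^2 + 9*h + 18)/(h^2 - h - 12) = (h + 6)/(h - 4)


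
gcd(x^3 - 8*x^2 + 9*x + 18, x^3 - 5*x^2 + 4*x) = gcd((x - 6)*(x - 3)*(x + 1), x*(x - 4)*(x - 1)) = 1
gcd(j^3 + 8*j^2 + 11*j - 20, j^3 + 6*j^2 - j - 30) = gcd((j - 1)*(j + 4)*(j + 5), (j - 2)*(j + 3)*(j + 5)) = j + 5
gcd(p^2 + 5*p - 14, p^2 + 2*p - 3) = 1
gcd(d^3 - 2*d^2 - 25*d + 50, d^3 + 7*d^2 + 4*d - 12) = 1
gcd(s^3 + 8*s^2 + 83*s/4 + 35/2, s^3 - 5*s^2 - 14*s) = s + 2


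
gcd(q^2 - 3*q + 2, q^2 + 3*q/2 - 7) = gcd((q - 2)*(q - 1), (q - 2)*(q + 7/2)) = q - 2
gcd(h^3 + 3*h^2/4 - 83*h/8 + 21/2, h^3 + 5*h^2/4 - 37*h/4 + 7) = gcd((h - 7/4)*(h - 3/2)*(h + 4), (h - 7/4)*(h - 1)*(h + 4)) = h^2 + 9*h/4 - 7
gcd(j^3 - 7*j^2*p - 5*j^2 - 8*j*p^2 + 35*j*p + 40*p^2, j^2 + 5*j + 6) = 1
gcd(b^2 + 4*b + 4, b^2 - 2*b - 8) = b + 2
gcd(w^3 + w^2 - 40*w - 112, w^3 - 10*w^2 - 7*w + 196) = w^2 - 3*w - 28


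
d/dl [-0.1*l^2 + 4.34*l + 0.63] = 4.34 - 0.2*l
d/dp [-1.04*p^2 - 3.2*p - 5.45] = -2.08*p - 3.2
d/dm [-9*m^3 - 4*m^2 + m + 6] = -27*m^2 - 8*m + 1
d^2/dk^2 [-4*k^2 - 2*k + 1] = -8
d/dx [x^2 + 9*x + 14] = 2*x + 9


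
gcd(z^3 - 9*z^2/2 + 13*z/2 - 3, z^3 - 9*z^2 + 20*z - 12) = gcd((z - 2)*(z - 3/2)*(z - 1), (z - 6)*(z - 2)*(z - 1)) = z^2 - 3*z + 2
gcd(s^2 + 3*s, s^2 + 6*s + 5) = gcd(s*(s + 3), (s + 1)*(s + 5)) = 1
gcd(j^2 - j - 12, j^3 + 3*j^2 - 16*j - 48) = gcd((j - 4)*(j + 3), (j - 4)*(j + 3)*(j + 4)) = j^2 - j - 12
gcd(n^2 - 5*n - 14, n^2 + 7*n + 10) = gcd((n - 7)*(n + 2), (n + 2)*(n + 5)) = n + 2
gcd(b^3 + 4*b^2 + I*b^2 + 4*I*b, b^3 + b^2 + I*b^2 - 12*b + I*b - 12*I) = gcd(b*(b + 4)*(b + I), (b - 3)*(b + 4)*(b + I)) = b^2 + b*(4 + I) + 4*I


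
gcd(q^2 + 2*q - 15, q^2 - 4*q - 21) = 1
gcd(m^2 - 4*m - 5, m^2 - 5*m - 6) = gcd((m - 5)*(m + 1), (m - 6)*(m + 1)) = m + 1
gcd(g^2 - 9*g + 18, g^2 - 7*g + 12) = g - 3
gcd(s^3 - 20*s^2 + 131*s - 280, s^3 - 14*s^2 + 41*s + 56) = s^2 - 15*s + 56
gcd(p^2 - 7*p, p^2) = p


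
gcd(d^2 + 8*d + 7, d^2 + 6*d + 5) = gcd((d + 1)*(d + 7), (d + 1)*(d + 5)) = d + 1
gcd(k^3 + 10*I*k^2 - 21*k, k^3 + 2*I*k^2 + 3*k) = k^2 + 3*I*k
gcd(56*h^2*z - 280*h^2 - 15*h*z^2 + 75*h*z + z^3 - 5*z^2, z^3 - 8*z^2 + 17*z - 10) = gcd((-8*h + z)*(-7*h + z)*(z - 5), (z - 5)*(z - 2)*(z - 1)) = z - 5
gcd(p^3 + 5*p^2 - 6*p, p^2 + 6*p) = p^2 + 6*p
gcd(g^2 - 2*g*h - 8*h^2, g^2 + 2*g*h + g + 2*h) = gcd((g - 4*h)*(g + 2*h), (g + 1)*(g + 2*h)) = g + 2*h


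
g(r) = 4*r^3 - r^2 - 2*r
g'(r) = 12*r^2 - 2*r - 2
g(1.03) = 1.25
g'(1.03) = 8.67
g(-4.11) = -286.38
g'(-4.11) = 208.93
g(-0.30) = 0.40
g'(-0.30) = -0.32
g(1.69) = 13.07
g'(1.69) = 28.89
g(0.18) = -0.37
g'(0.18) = -1.97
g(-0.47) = 0.30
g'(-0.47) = 1.59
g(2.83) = 76.99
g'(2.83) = 88.45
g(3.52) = 155.03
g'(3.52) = 139.64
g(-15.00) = -13695.00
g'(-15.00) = 2728.00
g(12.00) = 6744.00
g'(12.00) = 1702.00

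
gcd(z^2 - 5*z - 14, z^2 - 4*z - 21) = z - 7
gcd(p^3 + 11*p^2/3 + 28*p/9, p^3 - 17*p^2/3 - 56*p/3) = p^2 + 7*p/3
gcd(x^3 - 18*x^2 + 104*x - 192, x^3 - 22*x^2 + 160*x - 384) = x^2 - 14*x + 48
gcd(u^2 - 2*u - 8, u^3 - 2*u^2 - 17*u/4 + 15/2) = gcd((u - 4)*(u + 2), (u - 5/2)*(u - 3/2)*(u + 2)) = u + 2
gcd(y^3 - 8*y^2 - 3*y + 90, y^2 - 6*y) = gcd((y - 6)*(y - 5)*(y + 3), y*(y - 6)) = y - 6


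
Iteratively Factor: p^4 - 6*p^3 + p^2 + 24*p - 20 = (p - 5)*(p^3 - p^2 - 4*p + 4) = (p - 5)*(p + 2)*(p^2 - 3*p + 2) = (p - 5)*(p - 1)*(p + 2)*(p - 2)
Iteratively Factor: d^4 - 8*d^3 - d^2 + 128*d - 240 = (d - 5)*(d^3 - 3*d^2 - 16*d + 48) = (d - 5)*(d + 4)*(d^2 - 7*d + 12) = (d - 5)*(d - 3)*(d + 4)*(d - 4)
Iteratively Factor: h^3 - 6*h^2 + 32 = (h - 4)*(h^2 - 2*h - 8) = (h - 4)^2*(h + 2)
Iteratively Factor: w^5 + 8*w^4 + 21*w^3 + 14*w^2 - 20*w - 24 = (w + 3)*(w^4 + 5*w^3 + 6*w^2 - 4*w - 8) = (w + 2)*(w + 3)*(w^3 + 3*w^2 - 4) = (w + 2)^2*(w + 3)*(w^2 + w - 2) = (w + 2)^3*(w + 3)*(w - 1)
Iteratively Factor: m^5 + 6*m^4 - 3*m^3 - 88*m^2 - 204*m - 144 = (m - 4)*(m^4 + 10*m^3 + 37*m^2 + 60*m + 36) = (m - 4)*(m + 3)*(m^3 + 7*m^2 + 16*m + 12) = (m - 4)*(m + 2)*(m + 3)*(m^2 + 5*m + 6) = (m - 4)*(m + 2)*(m + 3)^2*(m + 2)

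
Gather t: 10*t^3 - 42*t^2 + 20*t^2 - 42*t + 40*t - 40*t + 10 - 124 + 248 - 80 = 10*t^3 - 22*t^2 - 42*t + 54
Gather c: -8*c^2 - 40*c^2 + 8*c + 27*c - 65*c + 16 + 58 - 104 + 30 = -48*c^2 - 30*c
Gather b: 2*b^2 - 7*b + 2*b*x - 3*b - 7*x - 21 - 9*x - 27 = 2*b^2 + b*(2*x - 10) - 16*x - 48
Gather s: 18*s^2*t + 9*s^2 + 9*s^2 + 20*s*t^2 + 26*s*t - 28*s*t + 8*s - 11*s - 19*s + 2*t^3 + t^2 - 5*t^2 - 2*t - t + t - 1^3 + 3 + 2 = s^2*(18*t + 18) + s*(20*t^2 - 2*t - 22) + 2*t^3 - 4*t^2 - 2*t + 4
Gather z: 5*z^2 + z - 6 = 5*z^2 + z - 6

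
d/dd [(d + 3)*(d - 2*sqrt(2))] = 2*d - 2*sqrt(2) + 3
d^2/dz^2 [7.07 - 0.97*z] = 0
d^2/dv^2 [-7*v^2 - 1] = -14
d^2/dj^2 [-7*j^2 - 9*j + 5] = -14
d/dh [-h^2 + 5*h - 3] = 5 - 2*h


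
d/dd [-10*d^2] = -20*d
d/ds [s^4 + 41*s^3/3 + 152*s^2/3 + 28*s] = 4*s^3 + 41*s^2 + 304*s/3 + 28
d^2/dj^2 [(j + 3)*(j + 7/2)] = 2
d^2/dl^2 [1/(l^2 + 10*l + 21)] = 2*(-l^2 - 10*l + 4*(l + 5)^2 - 21)/(l^2 + 10*l + 21)^3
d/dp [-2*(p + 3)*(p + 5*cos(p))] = -2*p + 2*(p + 3)*(5*sin(p) - 1) - 10*cos(p)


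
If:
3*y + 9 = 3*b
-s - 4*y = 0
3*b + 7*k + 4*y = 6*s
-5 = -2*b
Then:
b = 5/2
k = 13/14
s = 2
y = -1/2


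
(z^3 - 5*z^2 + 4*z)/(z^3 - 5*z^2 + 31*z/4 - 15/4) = 4*z*(z - 4)/(4*z^2 - 16*z + 15)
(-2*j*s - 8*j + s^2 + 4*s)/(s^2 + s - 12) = (-2*j + s)/(s - 3)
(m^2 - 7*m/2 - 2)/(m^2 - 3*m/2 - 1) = (m - 4)/(m - 2)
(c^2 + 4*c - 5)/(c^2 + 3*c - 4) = (c + 5)/(c + 4)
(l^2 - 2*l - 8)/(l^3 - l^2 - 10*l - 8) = 1/(l + 1)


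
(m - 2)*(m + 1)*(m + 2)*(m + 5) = m^4 + 6*m^3 + m^2 - 24*m - 20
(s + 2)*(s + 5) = s^2 + 7*s + 10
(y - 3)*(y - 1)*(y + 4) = y^3 - 13*y + 12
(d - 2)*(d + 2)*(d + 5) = d^3 + 5*d^2 - 4*d - 20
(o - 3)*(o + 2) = o^2 - o - 6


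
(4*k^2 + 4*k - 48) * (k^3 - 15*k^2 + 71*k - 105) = 4*k^5 - 56*k^4 + 176*k^3 + 584*k^2 - 3828*k + 5040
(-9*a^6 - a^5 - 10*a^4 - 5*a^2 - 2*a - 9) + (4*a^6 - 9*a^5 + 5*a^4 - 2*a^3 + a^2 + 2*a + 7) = -5*a^6 - 10*a^5 - 5*a^4 - 2*a^3 - 4*a^2 - 2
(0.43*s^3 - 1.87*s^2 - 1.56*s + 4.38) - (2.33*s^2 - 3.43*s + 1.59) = 0.43*s^3 - 4.2*s^2 + 1.87*s + 2.79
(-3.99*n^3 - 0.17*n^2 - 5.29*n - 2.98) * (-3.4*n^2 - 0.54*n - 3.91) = 13.566*n^5 + 2.7326*n^4 + 33.6787*n^3 + 13.6533*n^2 + 22.2931*n + 11.6518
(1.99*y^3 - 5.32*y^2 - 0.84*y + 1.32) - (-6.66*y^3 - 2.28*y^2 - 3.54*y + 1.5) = 8.65*y^3 - 3.04*y^2 + 2.7*y - 0.18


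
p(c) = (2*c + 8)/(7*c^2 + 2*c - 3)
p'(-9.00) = 0.00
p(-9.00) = -0.02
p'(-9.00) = 0.00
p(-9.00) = -0.02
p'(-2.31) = 0.18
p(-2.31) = 0.11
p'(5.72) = -0.02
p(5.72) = 0.08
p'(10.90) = -0.00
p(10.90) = 0.04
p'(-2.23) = 0.21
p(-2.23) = 0.13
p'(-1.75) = 0.59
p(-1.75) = 0.30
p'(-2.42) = 0.15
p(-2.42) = 0.10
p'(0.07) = -3.75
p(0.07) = -2.88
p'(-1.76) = 0.57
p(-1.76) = 0.30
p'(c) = (-14*c - 2)*(2*c + 8)/(7*c^2 + 2*c - 3)^2 + 2/(7*c^2 + 2*c - 3) = 2*(7*c^2 + 2*c - 2*(c + 4)*(7*c + 1) - 3)/(7*c^2 + 2*c - 3)^2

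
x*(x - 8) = x^2 - 8*x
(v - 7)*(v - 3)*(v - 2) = v^3 - 12*v^2 + 41*v - 42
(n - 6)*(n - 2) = n^2 - 8*n + 12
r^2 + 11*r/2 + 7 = (r + 2)*(r + 7/2)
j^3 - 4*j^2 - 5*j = j*(j - 5)*(j + 1)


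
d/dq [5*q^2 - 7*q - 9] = 10*q - 7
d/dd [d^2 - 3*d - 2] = 2*d - 3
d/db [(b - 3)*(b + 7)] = 2*b + 4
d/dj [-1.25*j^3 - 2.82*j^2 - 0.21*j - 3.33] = -3.75*j^2 - 5.64*j - 0.21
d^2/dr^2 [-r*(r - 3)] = -2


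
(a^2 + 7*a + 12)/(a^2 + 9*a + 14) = (a^2 + 7*a + 12)/(a^2 + 9*a + 14)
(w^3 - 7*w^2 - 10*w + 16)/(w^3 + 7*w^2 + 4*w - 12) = (w - 8)/(w + 6)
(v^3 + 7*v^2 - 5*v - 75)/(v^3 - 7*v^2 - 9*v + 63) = (v^2 + 10*v + 25)/(v^2 - 4*v - 21)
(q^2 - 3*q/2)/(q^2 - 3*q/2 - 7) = q*(3 - 2*q)/(-2*q^2 + 3*q + 14)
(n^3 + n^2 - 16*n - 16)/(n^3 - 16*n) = (n + 1)/n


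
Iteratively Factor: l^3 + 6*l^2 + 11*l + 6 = (l + 1)*(l^2 + 5*l + 6) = (l + 1)*(l + 2)*(l + 3)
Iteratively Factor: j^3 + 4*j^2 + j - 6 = (j + 3)*(j^2 + j - 2) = (j - 1)*(j + 3)*(j + 2)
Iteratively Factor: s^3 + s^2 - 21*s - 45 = (s + 3)*(s^2 - 2*s - 15) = (s - 5)*(s + 3)*(s + 3)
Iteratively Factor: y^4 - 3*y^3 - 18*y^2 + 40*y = (y - 2)*(y^3 - y^2 - 20*y) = y*(y - 2)*(y^2 - y - 20) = y*(y - 2)*(y + 4)*(y - 5)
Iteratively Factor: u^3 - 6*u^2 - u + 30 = (u - 3)*(u^2 - 3*u - 10) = (u - 5)*(u - 3)*(u + 2)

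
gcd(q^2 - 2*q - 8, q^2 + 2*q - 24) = q - 4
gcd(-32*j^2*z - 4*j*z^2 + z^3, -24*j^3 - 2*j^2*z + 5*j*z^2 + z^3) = 4*j + z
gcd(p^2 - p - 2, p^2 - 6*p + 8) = p - 2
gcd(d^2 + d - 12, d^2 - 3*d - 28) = d + 4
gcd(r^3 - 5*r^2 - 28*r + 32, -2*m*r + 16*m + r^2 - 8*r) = r - 8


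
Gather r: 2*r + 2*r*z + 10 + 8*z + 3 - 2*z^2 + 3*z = r*(2*z + 2) - 2*z^2 + 11*z + 13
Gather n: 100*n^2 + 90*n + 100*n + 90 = 100*n^2 + 190*n + 90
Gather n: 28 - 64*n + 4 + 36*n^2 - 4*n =36*n^2 - 68*n + 32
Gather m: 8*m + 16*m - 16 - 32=24*m - 48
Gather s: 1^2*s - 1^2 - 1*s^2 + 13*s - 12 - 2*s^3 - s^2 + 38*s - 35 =-2*s^3 - 2*s^2 + 52*s - 48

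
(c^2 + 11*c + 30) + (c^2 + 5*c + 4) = 2*c^2 + 16*c + 34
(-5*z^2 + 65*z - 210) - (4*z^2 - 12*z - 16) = -9*z^2 + 77*z - 194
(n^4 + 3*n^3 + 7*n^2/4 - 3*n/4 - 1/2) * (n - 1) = n^5 + 2*n^4 - 5*n^3/4 - 5*n^2/2 + n/4 + 1/2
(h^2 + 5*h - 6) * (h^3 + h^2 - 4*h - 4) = h^5 + 6*h^4 - 5*h^3 - 30*h^2 + 4*h + 24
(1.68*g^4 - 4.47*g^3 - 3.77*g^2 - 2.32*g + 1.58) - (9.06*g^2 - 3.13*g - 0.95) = 1.68*g^4 - 4.47*g^3 - 12.83*g^2 + 0.81*g + 2.53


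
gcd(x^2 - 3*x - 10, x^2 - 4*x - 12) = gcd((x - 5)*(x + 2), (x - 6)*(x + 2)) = x + 2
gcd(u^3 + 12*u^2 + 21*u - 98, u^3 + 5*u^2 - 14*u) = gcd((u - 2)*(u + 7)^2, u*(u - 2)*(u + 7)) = u^2 + 5*u - 14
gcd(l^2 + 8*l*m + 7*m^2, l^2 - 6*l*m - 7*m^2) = l + m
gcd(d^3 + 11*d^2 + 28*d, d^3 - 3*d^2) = d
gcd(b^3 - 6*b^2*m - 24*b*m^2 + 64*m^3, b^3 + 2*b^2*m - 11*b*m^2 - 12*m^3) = b + 4*m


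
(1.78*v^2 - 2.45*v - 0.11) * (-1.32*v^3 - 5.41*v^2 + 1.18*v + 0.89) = -2.3496*v^5 - 6.3958*v^4 + 15.5001*v^3 - 0.7117*v^2 - 2.3103*v - 0.0979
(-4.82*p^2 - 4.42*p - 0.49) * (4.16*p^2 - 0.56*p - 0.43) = -20.0512*p^4 - 15.688*p^3 + 2.5094*p^2 + 2.175*p + 0.2107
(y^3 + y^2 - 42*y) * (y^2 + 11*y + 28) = y^5 + 12*y^4 - 3*y^3 - 434*y^2 - 1176*y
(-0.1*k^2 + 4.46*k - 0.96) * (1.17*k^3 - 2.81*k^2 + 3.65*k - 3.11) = -0.117*k^5 + 5.4992*k^4 - 14.0208*k^3 + 19.2876*k^2 - 17.3746*k + 2.9856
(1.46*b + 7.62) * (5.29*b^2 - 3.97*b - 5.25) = 7.7234*b^3 + 34.5136*b^2 - 37.9164*b - 40.005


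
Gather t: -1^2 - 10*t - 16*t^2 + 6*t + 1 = -16*t^2 - 4*t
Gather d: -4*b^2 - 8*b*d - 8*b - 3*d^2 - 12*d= -4*b^2 - 8*b - 3*d^2 + d*(-8*b - 12)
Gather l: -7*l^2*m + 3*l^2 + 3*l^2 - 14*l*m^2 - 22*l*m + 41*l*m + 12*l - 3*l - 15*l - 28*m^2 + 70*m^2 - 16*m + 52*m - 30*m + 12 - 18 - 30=l^2*(6 - 7*m) + l*(-14*m^2 + 19*m - 6) + 42*m^2 + 6*m - 36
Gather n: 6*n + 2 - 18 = 6*n - 16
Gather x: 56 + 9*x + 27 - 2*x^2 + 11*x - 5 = -2*x^2 + 20*x + 78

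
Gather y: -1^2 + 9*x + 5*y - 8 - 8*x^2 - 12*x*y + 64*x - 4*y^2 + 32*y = -8*x^2 + 73*x - 4*y^2 + y*(37 - 12*x) - 9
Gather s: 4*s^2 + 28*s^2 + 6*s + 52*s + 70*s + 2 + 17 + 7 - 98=32*s^2 + 128*s - 72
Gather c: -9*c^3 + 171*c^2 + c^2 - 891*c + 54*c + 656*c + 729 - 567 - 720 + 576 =-9*c^3 + 172*c^2 - 181*c + 18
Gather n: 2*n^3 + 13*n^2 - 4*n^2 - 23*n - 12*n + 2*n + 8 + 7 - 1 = 2*n^3 + 9*n^2 - 33*n + 14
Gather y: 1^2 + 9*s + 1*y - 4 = 9*s + y - 3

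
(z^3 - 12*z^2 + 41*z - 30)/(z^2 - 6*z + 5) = z - 6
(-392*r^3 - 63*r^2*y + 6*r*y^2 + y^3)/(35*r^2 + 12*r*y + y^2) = (-56*r^2 - r*y + y^2)/(5*r + y)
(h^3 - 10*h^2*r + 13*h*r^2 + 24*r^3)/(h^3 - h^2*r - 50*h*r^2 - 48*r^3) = (h - 3*r)/(h + 6*r)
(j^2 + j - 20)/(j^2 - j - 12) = (j + 5)/(j + 3)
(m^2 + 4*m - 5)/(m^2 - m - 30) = (m - 1)/(m - 6)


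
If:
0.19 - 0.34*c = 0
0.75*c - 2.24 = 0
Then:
No Solution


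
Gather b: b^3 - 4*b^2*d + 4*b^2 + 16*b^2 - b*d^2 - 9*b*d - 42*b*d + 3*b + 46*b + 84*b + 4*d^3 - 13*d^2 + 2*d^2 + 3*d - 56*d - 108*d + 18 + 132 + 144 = b^3 + b^2*(20 - 4*d) + b*(-d^2 - 51*d + 133) + 4*d^3 - 11*d^2 - 161*d + 294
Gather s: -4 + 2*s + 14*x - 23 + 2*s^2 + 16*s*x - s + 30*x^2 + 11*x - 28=2*s^2 + s*(16*x + 1) + 30*x^2 + 25*x - 55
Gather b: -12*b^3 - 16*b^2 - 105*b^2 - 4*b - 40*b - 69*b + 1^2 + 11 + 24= -12*b^3 - 121*b^2 - 113*b + 36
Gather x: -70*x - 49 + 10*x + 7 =-60*x - 42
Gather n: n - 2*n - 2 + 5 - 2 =1 - n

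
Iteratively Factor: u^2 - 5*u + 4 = (u - 1)*(u - 4)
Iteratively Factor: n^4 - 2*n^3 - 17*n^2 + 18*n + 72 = (n - 4)*(n^3 + 2*n^2 - 9*n - 18) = (n - 4)*(n + 2)*(n^2 - 9) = (n - 4)*(n + 2)*(n + 3)*(n - 3)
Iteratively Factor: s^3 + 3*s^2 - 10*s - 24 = (s + 4)*(s^2 - s - 6) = (s + 2)*(s + 4)*(s - 3)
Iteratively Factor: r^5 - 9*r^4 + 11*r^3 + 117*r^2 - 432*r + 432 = (r - 4)*(r^4 - 5*r^3 - 9*r^2 + 81*r - 108) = (r - 4)*(r + 4)*(r^3 - 9*r^2 + 27*r - 27) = (r - 4)*(r - 3)*(r + 4)*(r^2 - 6*r + 9) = (r - 4)*(r - 3)^2*(r + 4)*(r - 3)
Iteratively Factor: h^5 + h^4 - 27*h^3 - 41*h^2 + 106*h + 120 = (h - 2)*(h^4 + 3*h^3 - 21*h^2 - 83*h - 60) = (h - 2)*(h + 3)*(h^3 - 21*h - 20) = (h - 2)*(h + 3)*(h + 4)*(h^2 - 4*h - 5) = (h - 5)*(h - 2)*(h + 3)*(h + 4)*(h + 1)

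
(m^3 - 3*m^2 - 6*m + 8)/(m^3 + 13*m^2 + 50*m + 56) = (m^2 - 5*m + 4)/(m^2 + 11*m + 28)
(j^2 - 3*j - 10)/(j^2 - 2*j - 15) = (j + 2)/(j + 3)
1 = 1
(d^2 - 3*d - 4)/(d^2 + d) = (d - 4)/d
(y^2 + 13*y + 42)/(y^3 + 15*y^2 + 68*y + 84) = 1/(y + 2)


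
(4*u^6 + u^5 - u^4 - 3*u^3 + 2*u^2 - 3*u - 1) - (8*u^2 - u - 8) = 4*u^6 + u^5 - u^4 - 3*u^3 - 6*u^2 - 2*u + 7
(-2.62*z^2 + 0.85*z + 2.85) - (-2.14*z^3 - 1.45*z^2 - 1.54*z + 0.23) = 2.14*z^3 - 1.17*z^2 + 2.39*z + 2.62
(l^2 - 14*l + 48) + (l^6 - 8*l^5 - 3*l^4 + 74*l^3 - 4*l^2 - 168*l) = l^6 - 8*l^5 - 3*l^4 + 74*l^3 - 3*l^2 - 182*l + 48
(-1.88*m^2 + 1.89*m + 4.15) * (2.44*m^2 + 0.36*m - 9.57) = -4.5872*m^4 + 3.9348*m^3 + 28.798*m^2 - 16.5933*m - 39.7155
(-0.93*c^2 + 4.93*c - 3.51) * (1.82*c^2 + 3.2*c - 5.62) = -1.6926*c^4 + 5.9966*c^3 + 14.6144*c^2 - 38.9386*c + 19.7262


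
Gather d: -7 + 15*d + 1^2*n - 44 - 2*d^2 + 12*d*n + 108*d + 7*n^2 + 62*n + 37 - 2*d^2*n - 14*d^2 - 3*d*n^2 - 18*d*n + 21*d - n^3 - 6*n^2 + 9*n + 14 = d^2*(-2*n - 16) + d*(-3*n^2 - 6*n + 144) - n^3 + n^2 + 72*n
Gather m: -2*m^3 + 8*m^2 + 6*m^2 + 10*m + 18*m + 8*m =-2*m^3 + 14*m^2 + 36*m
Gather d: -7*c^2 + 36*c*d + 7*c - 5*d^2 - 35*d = -7*c^2 + 7*c - 5*d^2 + d*(36*c - 35)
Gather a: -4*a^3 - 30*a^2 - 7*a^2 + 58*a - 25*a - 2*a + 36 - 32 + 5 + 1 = -4*a^3 - 37*a^2 + 31*a + 10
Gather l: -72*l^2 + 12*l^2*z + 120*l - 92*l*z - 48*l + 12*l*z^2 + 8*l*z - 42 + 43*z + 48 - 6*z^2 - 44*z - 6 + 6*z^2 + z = l^2*(12*z - 72) + l*(12*z^2 - 84*z + 72)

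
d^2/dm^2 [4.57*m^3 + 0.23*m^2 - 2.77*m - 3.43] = 27.42*m + 0.46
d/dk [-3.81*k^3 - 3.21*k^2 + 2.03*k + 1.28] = -11.43*k^2 - 6.42*k + 2.03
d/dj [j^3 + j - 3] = 3*j^2 + 1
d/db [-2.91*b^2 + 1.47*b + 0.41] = 1.47 - 5.82*b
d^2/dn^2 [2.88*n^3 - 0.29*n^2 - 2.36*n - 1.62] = 17.28*n - 0.58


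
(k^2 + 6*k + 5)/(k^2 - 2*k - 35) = (k + 1)/(k - 7)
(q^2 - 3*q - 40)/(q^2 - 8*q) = (q + 5)/q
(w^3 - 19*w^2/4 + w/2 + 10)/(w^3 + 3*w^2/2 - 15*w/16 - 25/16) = 4*(w^2 - 6*w + 8)/(4*w^2 + w - 5)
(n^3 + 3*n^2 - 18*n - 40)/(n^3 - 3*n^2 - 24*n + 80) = (n + 2)/(n - 4)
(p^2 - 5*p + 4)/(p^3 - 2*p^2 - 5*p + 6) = (p - 4)/(p^2 - p - 6)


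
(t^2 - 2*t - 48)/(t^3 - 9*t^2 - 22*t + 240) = (t + 6)/(t^2 - t - 30)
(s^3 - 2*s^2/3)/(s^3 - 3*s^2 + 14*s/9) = 3*s/(3*s - 7)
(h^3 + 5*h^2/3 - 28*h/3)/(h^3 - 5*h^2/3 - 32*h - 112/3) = h*(3*h - 7)/(3*h^2 - 17*h - 28)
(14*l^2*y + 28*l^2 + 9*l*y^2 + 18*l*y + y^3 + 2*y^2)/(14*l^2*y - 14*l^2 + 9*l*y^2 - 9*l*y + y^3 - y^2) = (y + 2)/(y - 1)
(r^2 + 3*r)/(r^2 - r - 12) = r/(r - 4)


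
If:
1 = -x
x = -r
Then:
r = 1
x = -1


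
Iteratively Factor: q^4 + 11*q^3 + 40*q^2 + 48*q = (q)*(q^3 + 11*q^2 + 40*q + 48) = q*(q + 4)*(q^2 + 7*q + 12) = q*(q + 4)^2*(q + 3)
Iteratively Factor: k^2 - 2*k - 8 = (k + 2)*(k - 4)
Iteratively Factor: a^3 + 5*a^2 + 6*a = (a + 2)*(a^2 + 3*a) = a*(a + 2)*(a + 3)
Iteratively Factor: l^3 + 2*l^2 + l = (l + 1)*(l^2 + l) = l*(l + 1)*(l + 1)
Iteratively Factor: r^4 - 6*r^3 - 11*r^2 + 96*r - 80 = (r - 4)*(r^3 - 2*r^2 - 19*r + 20) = (r - 4)*(r - 1)*(r^2 - r - 20) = (r - 5)*(r - 4)*(r - 1)*(r + 4)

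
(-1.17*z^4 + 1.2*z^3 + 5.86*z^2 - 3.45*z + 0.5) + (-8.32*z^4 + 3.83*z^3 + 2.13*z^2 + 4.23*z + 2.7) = -9.49*z^4 + 5.03*z^3 + 7.99*z^2 + 0.78*z + 3.2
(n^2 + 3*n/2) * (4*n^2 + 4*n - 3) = 4*n^4 + 10*n^3 + 3*n^2 - 9*n/2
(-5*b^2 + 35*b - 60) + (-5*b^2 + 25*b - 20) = -10*b^2 + 60*b - 80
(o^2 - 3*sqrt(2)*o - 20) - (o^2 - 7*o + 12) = -3*sqrt(2)*o + 7*o - 32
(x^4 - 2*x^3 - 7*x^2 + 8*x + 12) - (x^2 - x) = x^4 - 2*x^3 - 8*x^2 + 9*x + 12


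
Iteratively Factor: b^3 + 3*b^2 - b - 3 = (b + 3)*(b^2 - 1) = (b + 1)*(b + 3)*(b - 1)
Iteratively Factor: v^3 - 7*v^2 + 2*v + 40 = (v - 4)*(v^2 - 3*v - 10) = (v - 4)*(v + 2)*(v - 5)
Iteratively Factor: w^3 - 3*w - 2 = (w + 1)*(w^2 - w - 2) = (w - 2)*(w + 1)*(w + 1)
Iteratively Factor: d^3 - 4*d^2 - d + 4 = (d - 4)*(d^2 - 1) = (d - 4)*(d - 1)*(d + 1)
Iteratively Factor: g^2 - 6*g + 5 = (g - 1)*(g - 5)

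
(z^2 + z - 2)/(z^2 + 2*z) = (z - 1)/z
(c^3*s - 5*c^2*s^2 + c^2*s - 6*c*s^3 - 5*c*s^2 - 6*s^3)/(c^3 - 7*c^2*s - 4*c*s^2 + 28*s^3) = s*(c^3 - 5*c^2*s + c^2 - 6*c*s^2 - 5*c*s - 6*s^2)/(c^3 - 7*c^2*s - 4*c*s^2 + 28*s^3)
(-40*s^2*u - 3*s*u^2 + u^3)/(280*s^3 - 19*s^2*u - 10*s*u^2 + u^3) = -u/(7*s - u)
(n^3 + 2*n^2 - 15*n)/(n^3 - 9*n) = (n + 5)/(n + 3)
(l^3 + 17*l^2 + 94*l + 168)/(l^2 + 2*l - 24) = (l^2 + 11*l + 28)/(l - 4)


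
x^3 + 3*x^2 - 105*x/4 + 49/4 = (x - 7/2)*(x - 1/2)*(x + 7)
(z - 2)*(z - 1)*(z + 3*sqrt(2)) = z^3 - 3*z^2 + 3*sqrt(2)*z^2 - 9*sqrt(2)*z + 2*z + 6*sqrt(2)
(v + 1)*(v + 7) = v^2 + 8*v + 7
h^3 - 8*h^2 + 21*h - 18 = (h - 3)^2*(h - 2)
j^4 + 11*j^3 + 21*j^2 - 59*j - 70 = (j - 2)*(j + 1)*(j + 5)*(j + 7)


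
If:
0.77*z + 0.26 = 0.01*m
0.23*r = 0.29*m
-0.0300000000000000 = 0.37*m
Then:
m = -0.08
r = -0.10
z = -0.34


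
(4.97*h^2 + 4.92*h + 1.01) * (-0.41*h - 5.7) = -2.0377*h^3 - 30.3462*h^2 - 28.4581*h - 5.757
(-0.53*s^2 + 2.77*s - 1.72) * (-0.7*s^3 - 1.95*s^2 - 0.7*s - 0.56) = 0.371*s^5 - 0.9055*s^4 - 3.8265*s^3 + 1.7118*s^2 - 0.3472*s + 0.9632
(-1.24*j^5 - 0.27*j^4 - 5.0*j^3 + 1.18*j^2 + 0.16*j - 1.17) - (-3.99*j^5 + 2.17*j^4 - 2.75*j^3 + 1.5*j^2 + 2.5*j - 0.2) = 2.75*j^5 - 2.44*j^4 - 2.25*j^3 - 0.32*j^2 - 2.34*j - 0.97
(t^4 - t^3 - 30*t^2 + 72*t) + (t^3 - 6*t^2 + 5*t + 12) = t^4 - 36*t^2 + 77*t + 12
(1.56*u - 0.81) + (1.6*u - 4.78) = 3.16*u - 5.59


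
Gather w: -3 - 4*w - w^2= -w^2 - 4*w - 3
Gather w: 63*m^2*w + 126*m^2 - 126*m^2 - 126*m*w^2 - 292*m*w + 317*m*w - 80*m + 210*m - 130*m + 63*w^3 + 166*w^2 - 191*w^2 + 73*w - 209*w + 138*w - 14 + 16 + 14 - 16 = 63*w^3 + w^2*(-126*m - 25) + w*(63*m^2 + 25*m + 2)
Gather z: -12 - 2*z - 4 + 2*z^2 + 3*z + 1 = 2*z^2 + z - 15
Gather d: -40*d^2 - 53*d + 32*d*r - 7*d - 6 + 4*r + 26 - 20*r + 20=-40*d^2 + d*(32*r - 60) - 16*r + 40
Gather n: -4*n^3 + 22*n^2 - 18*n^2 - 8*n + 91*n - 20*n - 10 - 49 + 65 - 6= -4*n^3 + 4*n^2 + 63*n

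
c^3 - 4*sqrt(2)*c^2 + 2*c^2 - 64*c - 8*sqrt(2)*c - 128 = (c + 2)*(c - 8*sqrt(2))*(c + 4*sqrt(2))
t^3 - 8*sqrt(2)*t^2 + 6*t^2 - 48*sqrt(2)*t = t*(t + 6)*(t - 8*sqrt(2))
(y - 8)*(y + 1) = y^2 - 7*y - 8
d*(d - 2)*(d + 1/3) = d^3 - 5*d^2/3 - 2*d/3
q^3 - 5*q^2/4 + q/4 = q*(q - 1)*(q - 1/4)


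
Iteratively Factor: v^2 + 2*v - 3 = (v + 3)*(v - 1)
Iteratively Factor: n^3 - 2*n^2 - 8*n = (n + 2)*(n^2 - 4*n) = n*(n + 2)*(n - 4)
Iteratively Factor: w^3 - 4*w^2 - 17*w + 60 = (w - 3)*(w^2 - w - 20) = (w - 5)*(w - 3)*(w + 4)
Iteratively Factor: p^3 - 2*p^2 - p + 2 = (p - 2)*(p^2 - 1) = (p - 2)*(p - 1)*(p + 1)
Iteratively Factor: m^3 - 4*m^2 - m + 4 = (m + 1)*(m^2 - 5*m + 4) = (m - 1)*(m + 1)*(m - 4)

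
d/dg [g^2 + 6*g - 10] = 2*g + 6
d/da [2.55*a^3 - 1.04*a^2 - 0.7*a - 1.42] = 7.65*a^2 - 2.08*a - 0.7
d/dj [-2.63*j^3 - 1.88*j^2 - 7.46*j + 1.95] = -7.89*j^2 - 3.76*j - 7.46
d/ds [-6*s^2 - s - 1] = -12*s - 1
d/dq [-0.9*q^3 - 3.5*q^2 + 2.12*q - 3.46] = -2.7*q^2 - 7.0*q + 2.12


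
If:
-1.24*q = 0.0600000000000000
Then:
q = -0.05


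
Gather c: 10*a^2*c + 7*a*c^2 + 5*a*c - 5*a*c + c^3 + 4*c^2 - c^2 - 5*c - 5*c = c^3 + c^2*(7*a + 3) + c*(10*a^2 - 10)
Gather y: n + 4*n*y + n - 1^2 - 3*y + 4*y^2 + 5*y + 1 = 2*n + 4*y^2 + y*(4*n + 2)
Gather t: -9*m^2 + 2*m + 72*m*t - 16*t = -9*m^2 + 2*m + t*(72*m - 16)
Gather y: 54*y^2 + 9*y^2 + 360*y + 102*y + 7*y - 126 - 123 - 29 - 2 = 63*y^2 + 469*y - 280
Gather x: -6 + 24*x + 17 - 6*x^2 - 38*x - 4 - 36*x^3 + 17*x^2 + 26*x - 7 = -36*x^3 + 11*x^2 + 12*x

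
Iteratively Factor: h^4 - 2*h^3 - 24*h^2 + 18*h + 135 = (h + 3)*(h^3 - 5*h^2 - 9*h + 45) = (h - 3)*(h + 3)*(h^2 - 2*h - 15) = (h - 5)*(h - 3)*(h + 3)*(h + 3)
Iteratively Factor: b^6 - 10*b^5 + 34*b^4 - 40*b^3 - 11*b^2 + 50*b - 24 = (b - 4)*(b^5 - 6*b^4 + 10*b^3 - 11*b + 6) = (b - 4)*(b - 1)*(b^4 - 5*b^3 + 5*b^2 + 5*b - 6) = (b - 4)*(b - 1)*(b + 1)*(b^3 - 6*b^2 + 11*b - 6) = (b - 4)*(b - 1)^2*(b + 1)*(b^2 - 5*b + 6) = (b - 4)*(b - 3)*(b - 1)^2*(b + 1)*(b - 2)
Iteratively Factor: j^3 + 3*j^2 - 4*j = (j - 1)*(j^2 + 4*j) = (j - 1)*(j + 4)*(j)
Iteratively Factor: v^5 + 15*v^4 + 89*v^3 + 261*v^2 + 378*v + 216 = (v + 4)*(v^4 + 11*v^3 + 45*v^2 + 81*v + 54) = (v + 2)*(v + 4)*(v^3 + 9*v^2 + 27*v + 27) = (v + 2)*(v + 3)*(v + 4)*(v^2 + 6*v + 9) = (v + 2)*(v + 3)^2*(v + 4)*(v + 3)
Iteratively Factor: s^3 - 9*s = (s)*(s^2 - 9) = s*(s + 3)*(s - 3)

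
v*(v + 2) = v^2 + 2*v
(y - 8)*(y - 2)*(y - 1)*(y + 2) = y^4 - 9*y^3 + 4*y^2 + 36*y - 32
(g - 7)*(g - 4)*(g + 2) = g^3 - 9*g^2 + 6*g + 56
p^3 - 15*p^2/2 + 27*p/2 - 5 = (p - 5)*(p - 2)*(p - 1/2)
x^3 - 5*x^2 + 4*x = x*(x - 4)*(x - 1)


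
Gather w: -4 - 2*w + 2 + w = -w - 2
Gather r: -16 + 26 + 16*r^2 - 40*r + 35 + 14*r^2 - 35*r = 30*r^2 - 75*r + 45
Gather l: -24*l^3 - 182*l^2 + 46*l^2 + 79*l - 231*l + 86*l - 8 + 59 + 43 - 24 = -24*l^3 - 136*l^2 - 66*l + 70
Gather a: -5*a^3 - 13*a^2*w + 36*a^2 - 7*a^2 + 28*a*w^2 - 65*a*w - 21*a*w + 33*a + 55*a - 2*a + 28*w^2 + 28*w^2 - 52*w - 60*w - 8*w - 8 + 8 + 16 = -5*a^3 + a^2*(29 - 13*w) + a*(28*w^2 - 86*w + 86) + 56*w^2 - 120*w + 16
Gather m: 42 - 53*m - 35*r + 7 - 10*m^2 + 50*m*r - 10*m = -10*m^2 + m*(50*r - 63) - 35*r + 49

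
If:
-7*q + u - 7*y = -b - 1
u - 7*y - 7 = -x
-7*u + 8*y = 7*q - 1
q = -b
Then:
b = 41*y/63 - 8/63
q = 8/63 - 41*y/63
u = 113*y/63 + 1/63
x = 328*y/63 + 440/63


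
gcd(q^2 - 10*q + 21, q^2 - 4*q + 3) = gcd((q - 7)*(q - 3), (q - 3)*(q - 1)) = q - 3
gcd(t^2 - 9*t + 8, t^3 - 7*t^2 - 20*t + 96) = t - 8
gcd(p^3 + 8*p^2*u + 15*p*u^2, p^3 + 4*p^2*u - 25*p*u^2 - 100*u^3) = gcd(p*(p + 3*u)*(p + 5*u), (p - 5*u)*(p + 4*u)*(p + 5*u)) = p + 5*u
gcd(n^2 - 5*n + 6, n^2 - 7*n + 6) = 1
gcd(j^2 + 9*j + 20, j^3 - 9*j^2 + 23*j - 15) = 1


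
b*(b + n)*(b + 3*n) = b^3 + 4*b^2*n + 3*b*n^2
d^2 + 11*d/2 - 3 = (d - 1/2)*(d + 6)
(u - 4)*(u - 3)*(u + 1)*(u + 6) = u^4 - 31*u^2 + 42*u + 72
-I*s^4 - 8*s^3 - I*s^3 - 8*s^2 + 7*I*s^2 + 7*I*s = s*(s - 7*I)*(s - I)*(-I*s - I)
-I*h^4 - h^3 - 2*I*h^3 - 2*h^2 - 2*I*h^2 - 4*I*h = h*(h + 2)*(h - 2*I)*(-I*h + 1)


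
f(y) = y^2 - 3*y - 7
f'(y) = 2*y - 3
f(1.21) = -9.17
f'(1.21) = -0.58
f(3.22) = -6.29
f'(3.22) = 3.44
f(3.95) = -3.25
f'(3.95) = 4.90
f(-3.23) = 13.12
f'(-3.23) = -9.46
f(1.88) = -9.11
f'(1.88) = 0.76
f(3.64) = -4.67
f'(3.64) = 4.28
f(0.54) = -8.33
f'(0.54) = -1.92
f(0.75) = -8.69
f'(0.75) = -1.50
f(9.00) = 47.00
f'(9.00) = 15.00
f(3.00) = -7.00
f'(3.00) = 3.00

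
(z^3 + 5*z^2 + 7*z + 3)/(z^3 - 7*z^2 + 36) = (z^3 + 5*z^2 + 7*z + 3)/(z^3 - 7*z^2 + 36)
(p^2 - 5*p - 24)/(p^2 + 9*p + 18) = (p - 8)/(p + 6)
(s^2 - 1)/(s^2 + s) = (s - 1)/s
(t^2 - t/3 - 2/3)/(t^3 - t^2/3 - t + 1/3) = (3*t + 2)/(3*t^2 + 2*t - 1)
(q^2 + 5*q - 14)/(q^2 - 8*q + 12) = (q + 7)/(q - 6)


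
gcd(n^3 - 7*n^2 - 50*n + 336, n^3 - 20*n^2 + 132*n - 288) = n^2 - 14*n + 48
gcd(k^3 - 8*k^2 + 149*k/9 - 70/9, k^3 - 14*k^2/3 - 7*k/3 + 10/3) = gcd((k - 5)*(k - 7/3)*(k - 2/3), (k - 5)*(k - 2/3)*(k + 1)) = k^2 - 17*k/3 + 10/3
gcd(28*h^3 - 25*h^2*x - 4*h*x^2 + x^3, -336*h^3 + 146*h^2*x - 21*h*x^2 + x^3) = -7*h + x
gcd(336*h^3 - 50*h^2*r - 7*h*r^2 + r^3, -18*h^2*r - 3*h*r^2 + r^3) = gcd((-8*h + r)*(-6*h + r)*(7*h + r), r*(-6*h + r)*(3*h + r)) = -6*h + r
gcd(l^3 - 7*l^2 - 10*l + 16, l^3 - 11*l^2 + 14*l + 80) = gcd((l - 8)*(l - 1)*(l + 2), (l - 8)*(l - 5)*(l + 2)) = l^2 - 6*l - 16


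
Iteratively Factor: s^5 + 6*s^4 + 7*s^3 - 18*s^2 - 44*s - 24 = (s + 2)*(s^4 + 4*s^3 - s^2 - 16*s - 12) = (s - 2)*(s + 2)*(s^3 + 6*s^2 + 11*s + 6) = (s - 2)*(s + 1)*(s + 2)*(s^2 + 5*s + 6) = (s - 2)*(s + 1)*(s + 2)*(s + 3)*(s + 2)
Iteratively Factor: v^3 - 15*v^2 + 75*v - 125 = (v - 5)*(v^2 - 10*v + 25) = (v - 5)^2*(v - 5)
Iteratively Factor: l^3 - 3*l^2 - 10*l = (l + 2)*(l^2 - 5*l) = (l - 5)*(l + 2)*(l)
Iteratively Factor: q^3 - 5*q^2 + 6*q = (q)*(q^2 - 5*q + 6) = q*(q - 3)*(q - 2)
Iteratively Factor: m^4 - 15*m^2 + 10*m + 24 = (m - 2)*(m^3 + 2*m^2 - 11*m - 12) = (m - 2)*(m + 4)*(m^2 - 2*m - 3) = (m - 3)*(m - 2)*(m + 4)*(m + 1)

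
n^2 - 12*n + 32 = (n - 8)*(n - 4)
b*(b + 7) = b^2 + 7*b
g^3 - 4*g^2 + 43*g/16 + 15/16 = (g - 3)*(g - 5/4)*(g + 1/4)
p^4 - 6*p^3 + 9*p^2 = p^2*(p - 3)^2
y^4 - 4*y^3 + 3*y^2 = y^2*(y - 3)*(y - 1)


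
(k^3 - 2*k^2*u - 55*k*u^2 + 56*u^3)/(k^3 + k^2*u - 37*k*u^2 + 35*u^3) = (-k + 8*u)/(-k + 5*u)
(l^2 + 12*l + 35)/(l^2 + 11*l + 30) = (l + 7)/(l + 6)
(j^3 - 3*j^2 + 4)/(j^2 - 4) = (j^2 - j - 2)/(j + 2)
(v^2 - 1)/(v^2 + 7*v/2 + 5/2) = 2*(v - 1)/(2*v + 5)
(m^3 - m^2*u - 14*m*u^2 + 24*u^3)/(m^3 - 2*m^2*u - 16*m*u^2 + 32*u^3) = (-m + 3*u)/(-m + 4*u)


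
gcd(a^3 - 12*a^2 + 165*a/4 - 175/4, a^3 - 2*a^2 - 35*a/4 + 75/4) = a^2 - 5*a + 25/4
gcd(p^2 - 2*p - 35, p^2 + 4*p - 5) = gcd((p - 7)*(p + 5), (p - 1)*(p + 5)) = p + 5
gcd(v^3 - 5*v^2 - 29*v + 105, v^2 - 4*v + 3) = v - 3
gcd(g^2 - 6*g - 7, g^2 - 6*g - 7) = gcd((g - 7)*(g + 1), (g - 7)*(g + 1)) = g^2 - 6*g - 7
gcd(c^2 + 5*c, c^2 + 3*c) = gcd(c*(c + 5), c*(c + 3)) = c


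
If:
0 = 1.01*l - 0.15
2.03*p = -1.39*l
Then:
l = 0.15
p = -0.10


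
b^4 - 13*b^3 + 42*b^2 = b^2*(b - 7)*(b - 6)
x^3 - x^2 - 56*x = x*(x - 8)*(x + 7)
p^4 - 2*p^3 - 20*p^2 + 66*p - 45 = (p - 3)^2*(p - 1)*(p + 5)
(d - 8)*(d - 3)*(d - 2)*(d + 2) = d^4 - 11*d^3 + 20*d^2 + 44*d - 96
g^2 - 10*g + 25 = (g - 5)^2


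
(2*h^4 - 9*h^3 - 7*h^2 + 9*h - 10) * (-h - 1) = -2*h^5 + 7*h^4 + 16*h^3 - 2*h^2 + h + 10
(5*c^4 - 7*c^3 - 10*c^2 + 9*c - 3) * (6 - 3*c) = -15*c^5 + 51*c^4 - 12*c^3 - 87*c^2 + 63*c - 18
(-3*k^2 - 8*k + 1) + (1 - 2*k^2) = -5*k^2 - 8*k + 2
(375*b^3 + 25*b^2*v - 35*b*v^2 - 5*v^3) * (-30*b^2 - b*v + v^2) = -11250*b^5 - 1125*b^4*v + 1400*b^3*v^2 + 210*b^2*v^3 - 30*b*v^4 - 5*v^5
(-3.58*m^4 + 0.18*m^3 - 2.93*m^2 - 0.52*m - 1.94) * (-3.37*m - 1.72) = 12.0646*m^5 + 5.551*m^4 + 9.5645*m^3 + 6.792*m^2 + 7.4322*m + 3.3368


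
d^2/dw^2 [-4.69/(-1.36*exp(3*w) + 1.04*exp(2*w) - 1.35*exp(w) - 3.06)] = ((-57.4056*exp(2*w) + 19.5104*exp(w) - 6.3315)*(1.36*exp(3*w) - 1.04*exp(2*w) + 1.35*exp(w) + 3.06) + 4.69*(4.08*exp(2*w) - 2.08*exp(w) + 1.35)*(8.16*exp(2*w) - 4.16*exp(w) + 2.7)*exp(w))*exp(w)/(1.36*exp(3*w) - 1.04*exp(2*w) + 1.35*exp(w) + 3.06)^3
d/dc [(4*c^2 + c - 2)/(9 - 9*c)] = (-4*c^2 + 8*c - 1)/(9*(c^2 - 2*c + 1))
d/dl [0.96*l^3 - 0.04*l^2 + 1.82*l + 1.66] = 2.88*l^2 - 0.08*l + 1.82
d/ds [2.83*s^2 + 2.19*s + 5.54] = 5.66*s + 2.19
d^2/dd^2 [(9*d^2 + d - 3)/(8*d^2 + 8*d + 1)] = 2*(-512*d^3 - 792*d^2 - 600*d - 167)/(512*d^6 + 1536*d^5 + 1728*d^4 + 896*d^3 + 216*d^2 + 24*d + 1)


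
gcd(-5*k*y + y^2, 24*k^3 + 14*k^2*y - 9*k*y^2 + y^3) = 1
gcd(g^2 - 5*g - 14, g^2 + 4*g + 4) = g + 2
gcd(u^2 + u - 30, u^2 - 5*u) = u - 5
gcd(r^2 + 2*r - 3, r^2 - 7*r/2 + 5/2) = r - 1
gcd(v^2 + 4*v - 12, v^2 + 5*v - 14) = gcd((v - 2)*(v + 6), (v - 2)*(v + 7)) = v - 2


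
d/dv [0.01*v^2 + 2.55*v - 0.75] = 0.02*v + 2.55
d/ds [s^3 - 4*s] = 3*s^2 - 4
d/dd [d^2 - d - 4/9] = 2*d - 1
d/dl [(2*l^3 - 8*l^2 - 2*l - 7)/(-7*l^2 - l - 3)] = (-14*l^4 - 4*l^3 - 24*l^2 - 50*l - 1)/(49*l^4 + 14*l^3 + 43*l^2 + 6*l + 9)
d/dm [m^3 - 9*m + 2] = 3*m^2 - 9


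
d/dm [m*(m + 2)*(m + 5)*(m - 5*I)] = 4*m^3 + m^2*(21 - 15*I) + m*(20 - 70*I) - 50*I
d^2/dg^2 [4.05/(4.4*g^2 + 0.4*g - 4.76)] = (-156.816*g^2 - 14.256*g + 4.05*(8.8*g + 0.4)*(17.6*g + 0.8) + 169.6464)/(4.4*g^2 + 0.4*g - 4.76)^3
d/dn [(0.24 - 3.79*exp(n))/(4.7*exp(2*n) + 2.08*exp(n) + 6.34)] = (17.813*exp(2*n) - 2.256*exp(n) - 24.5278)*exp(n)/(22.09*exp(4*n) + 19.552*exp(3*n) + 63.9224*exp(2*n) + 26.3744*exp(n) + 40.1956)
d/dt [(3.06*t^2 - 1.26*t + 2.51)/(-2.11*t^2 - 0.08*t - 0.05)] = (-2.9034*t^2 + 10.2862*t + 0.2638)/(4.4521*t^4 + 0.3376*t^3 + 0.2174*t^2 + 0.008*t + 0.0025)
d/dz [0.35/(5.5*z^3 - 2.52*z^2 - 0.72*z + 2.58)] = (-5.775*z^2 + 1.764*z + 0.252)/(5.5*z^3 - 2.52*z^2 - 0.72*z + 2.58)^2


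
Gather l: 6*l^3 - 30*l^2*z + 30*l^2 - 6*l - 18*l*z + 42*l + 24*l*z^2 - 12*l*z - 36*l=6*l^3 + l^2*(30 - 30*z) + l*(24*z^2 - 30*z)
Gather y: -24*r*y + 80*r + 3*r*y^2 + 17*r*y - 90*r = 3*r*y^2 - 7*r*y - 10*r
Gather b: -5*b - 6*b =-11*b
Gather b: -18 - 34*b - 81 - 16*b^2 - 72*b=-16*b^2 - 106*b - 99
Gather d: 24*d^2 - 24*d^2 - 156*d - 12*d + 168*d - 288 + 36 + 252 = 0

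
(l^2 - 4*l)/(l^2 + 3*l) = (l - 4)/(l + 3)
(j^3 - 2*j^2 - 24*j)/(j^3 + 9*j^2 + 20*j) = (j - 6)/(j + 5)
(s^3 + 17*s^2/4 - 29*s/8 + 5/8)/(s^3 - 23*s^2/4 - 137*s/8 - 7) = (-8*s^3 - 34*s^2 + 29*s - 5)/(-8*s^3 + 46*s^2 + 137*s + 56)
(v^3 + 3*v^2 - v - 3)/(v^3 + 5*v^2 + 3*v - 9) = (v + 1)/(v + 3)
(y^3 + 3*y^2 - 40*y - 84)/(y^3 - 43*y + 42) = (y + 2)/(y - 1)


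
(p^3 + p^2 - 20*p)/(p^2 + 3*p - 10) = p*(p - 4)/(p - 2)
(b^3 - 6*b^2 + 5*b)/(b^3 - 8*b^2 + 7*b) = (b - 5)/(b - 7)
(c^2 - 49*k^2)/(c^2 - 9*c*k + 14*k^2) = (c + 7*k)/(c - 2*k)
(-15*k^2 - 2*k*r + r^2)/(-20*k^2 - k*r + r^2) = (3*k + r)/(4*k + r)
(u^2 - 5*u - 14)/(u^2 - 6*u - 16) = (u - 7)/(u - 8)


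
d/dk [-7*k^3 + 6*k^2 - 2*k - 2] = -21*k^2 + 12*k - 2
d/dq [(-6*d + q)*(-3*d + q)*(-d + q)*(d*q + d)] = d*(-18*d^3 + 54*d^2*q + 27*d^2 - 30*d*q^2 - 20*d*q + 4*q^3 + 3*q^2)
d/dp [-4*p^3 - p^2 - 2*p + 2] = -12*p^2 - 2*p - 2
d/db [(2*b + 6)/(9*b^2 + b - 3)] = 2*(9*b^2 + b - (b + 3)*(18*b + 1) - 3)/(9*b^2 + b - 3)^2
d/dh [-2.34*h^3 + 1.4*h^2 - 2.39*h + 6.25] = -7.02*h^2 + 2.8*h - 2.39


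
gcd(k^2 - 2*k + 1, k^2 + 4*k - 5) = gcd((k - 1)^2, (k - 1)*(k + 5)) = k - 1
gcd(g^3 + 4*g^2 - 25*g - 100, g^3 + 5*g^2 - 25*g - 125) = g^2 - 25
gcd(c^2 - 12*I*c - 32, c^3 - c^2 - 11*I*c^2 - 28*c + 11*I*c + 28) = c - 4*I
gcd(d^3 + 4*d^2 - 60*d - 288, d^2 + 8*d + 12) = d + 6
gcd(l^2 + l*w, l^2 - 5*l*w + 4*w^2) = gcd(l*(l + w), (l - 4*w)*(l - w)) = 1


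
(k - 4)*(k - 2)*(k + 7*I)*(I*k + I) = I*k^4 - 7*k^3 - 5*I*k^3 + 35*k^2 + 2*I*k^2 - 14*k + 8*I*k - 56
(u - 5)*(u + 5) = u^2 - 25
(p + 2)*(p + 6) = p^2 + 8*p + 12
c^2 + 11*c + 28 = (c + 4)*(c + 7)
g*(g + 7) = g^2 + 7*g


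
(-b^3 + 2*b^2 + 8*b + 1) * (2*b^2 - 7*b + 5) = -2*b^5 + 11*b^4 - 3*b^3 - 44*b^2 + 33*b + 5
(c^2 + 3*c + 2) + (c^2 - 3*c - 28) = 2*c^2 - 26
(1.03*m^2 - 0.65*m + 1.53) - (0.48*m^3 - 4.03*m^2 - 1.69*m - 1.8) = -0.48*m^3 + 5.06*m^2 + 1.04*m + 3.33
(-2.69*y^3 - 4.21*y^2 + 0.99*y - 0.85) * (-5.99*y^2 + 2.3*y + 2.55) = 16.1131*y^5 + 19.0309*y^4 - 22.4726*y^3 - 3.367*y^2 + 0.5695*y - 2.1675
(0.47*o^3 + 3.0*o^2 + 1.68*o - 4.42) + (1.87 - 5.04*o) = 0.47*o^3 + 3.0*o^2 - 3.36*o - 2.55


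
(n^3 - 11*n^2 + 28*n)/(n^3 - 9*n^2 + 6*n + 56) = n/(n + 2)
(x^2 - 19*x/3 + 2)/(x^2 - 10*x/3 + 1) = (x - 6)/(x - 3)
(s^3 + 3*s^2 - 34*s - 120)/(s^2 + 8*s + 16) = (s^2 - s - 30)/(s + 4)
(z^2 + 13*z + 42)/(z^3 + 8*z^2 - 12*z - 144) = (z + 7)/(z^2 + 2*z - 24)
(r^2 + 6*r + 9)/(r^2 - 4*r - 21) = (r + 3)/(r - 7)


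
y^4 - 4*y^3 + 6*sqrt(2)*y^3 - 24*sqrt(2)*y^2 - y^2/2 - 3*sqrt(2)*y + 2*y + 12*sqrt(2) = (y - 4)*(y - sqrt(2)/2)*(y + sqrt(2)/2)*(y + 6*sqrt(2))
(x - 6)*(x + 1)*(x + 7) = x^3 + 2*x^2 - 41*x - 42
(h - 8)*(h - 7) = h^2 - 15*h + 56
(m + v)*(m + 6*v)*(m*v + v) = m^3*v + 7*m^2*v^2 + m^2*v + 6*m*v^3 + 7*m*v^2 + 6*v^3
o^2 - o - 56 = (o - 8)*(o + 7)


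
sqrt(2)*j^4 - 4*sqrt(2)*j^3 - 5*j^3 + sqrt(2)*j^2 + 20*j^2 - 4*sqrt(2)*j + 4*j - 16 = (j - 4)*(j - 2*sqrt(2))*(j - sqrt(2))*(sqrt(2)*j + 1)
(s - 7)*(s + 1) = s^2 - 6*s - 7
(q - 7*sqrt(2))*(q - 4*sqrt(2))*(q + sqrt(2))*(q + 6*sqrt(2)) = q^4 - 4*sqrt(2)*q^3 - 86*q^2 + 260*sqrt(2)*q + 672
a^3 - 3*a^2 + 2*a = a*(a - 2)*(a - 1)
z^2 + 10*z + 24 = (z + 4)*(z + 6)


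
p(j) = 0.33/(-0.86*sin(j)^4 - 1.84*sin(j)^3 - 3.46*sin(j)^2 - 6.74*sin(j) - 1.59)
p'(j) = 0.33*(3.44*sin(j)^3*cos(j) + 5.52*sin(j)^2*cos(j) + 6.92*sin(j)*cos(j) + 6.74*cos(j))/(-0.86*sin(j)^4 - 1.84*sin(j)^3 - 3.46*sin(j)^2 - 6.74*sin(j) - 1.59)^2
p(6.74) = -0.06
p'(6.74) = 0.11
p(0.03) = -0.18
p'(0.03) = 0.71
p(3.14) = -0.21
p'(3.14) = -0.87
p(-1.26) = 0.13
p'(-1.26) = 0.03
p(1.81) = -0.02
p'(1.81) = -0.01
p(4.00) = 0.16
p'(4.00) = -0.16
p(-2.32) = 0.17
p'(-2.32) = -0.19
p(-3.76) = -0.05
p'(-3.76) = -0.07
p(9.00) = -0.06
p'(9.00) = -0.12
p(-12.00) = -0.05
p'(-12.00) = 0.08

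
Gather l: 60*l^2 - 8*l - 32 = 60*l^2 - 8*l - 32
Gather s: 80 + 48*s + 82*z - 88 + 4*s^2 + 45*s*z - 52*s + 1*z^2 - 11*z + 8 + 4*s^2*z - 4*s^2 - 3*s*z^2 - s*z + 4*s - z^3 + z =4*s^2*z + s*(-3*z^2 + 44*z) - z^3 + z^2 + 72*z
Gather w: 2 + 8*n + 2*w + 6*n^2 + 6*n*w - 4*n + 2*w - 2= 6*n^2 + 4*n + w*(6*n + 4)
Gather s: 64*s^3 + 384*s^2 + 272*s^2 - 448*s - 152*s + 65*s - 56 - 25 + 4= 64*s^3 + 656*s^2 - 535*s - 77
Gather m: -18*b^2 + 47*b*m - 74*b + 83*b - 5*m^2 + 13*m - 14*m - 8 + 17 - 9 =-18*b^2 + 9*b - 5*m^2 + m*(47*b - 1)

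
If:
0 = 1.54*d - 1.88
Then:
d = 1.22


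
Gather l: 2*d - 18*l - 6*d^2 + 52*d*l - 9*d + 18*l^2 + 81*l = -6*d^2 - 7*d + 18*l^2 + l*(52*d + 63)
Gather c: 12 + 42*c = 42*c + 12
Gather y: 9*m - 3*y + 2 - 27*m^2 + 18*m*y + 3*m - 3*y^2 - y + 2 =-27*m^2 + 12*m - 3*y^2 + y*(18*m - 4) + 4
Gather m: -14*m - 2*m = -16*m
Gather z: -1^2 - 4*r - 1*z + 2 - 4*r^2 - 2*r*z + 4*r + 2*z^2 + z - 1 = -4*r^2 - 2*r*z + 2*z^2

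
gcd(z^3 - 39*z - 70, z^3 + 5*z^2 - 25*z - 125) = z + 5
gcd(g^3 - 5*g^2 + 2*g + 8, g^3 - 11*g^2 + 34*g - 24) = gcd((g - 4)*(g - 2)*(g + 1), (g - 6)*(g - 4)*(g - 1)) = g - 4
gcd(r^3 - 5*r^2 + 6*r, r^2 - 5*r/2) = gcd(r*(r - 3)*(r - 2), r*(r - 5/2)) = r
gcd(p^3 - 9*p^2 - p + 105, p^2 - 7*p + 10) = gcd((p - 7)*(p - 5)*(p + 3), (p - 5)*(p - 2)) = p - 5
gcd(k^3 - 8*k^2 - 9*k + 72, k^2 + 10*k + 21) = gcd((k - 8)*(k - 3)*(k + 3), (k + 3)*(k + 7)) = k + 3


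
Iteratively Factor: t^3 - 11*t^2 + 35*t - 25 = (t - 5)*(t^2 - 6*t + 5) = (t - 5)^2*(t - 1)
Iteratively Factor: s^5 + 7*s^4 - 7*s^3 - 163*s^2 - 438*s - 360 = (s + 3)*(s^4 + 4*s^3 - 19*s^2 - 106*s - 120) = (s + 3)*(s + 4)*(s^3 - 19*s - 30) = (s + 2)*(s + 3)*(s + 4)*(s^2 - 2*s - 15) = (s + 2)*(s + 3)^2*(s + 4)*(s - 5)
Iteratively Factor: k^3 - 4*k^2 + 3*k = (k)*(k^2 - 4*k + 3) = k*(k - 1)*(k - 3)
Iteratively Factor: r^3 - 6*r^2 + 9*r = (r - 3)*(r^2 - 3*r) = (r - 3)^2*(r)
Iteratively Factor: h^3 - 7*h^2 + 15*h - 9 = (h - 3)*(h^2 - 4*h + 3) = (h - 3)^2*(h - 1)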